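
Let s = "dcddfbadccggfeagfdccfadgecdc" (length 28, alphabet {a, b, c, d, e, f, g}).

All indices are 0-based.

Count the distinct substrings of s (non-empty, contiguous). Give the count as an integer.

377

rank | idx | suffix
   0 |   6 | adccggfeagfdccfadgecdc
   1 |  21 | adgecdc
   2 |  14 | agfdccfadgecdc
   3 |   5 | badccggfeagfdccfadgecdc
   4 |  27 | c
   5 |  18 | ccfadgecdc
   6 |   8 | ccggfeagfdccfadgecdc
   7 |  25 | cdc
   8 |   1 | cddfbadccggfeagfdccfadgecdc
   9 |  19 | cfadgecdc
  10 |   9 | cggfeagfdccfadgecdc
  11 |  26 | dc
  12 |  17 | dccfadgecdc
  13 |   7 | dccggfeagfdccfadgecdc
  14 |   0 | dcddfbadccggfeagfdccfadgecdc
  15 |   2 | ddfbadccggfeagfdccfadgecdc
  16 |   3 | dfbadccggfeagfdccfadgecdc
  17 |  22 | dgecdc
  18 |  13 | eagfdccfadgecdc
  19 |  24 | ecdc
  20 |  20 | fadgecdc
  21 |   4 | fbadccggfeagfdccfadgecdc
  22 |  16 | fdccfadgecdc
  23 |  12 | feagfdccfadgecdc
  24 |  23 | gecdc
  25 |  15 | gfdccfadgecdc
  26 |  11 | gfeagfdccfadgecdc
  27 |  10 | ggfeagfdccfadgecdc

SA = [6, 21, 14, 5, 27, 18, 8, 25, 1, 19, 9, 26, 17, 7, 0, 2, 3, 22, 13, 24, 20, 4, 16, 12, 23, 15, 11, 10]
i: (SA[i-1],SA[i]) lcp shared
  1: (6,21) 2 'ad'
  2: (21,14) 1 'a'
  3: (14,5) 0 ''
  4: (5,27) 0 ''
  5: (27,18) 1 'c'
  6: (18,8) 2 'cc'
  7: (8,25) 1 'c'
  8: (25,1) 2 'cd'
  9: (1,19) 1 'c'
  10: (19,9) 1 'c'
  11: (9,26) 0 ''
  12: (26,17) 2 'dc'
  13: (17,7) 3 'dcc'
  14: (7,0) 2 'dc'
  15: (0,2) 1 'd'
  16: (2,3) 1 'd'
  17: (3,22) 1 'd'
  18: (22,13) 0 ''
  19: (13,24) 1 'e'
  20: (24,20) 0 ''
  21: (20,4) 1 'f'
  22: (4,16) 1 'f'
  23: (16,12) 1 'f'
  24: (12,23) 0 ''
  25: (23,15) 1 'g'
  26: (15,11) 2 'gf'
  27: (11,10) 1 'g'

n(n+1)/2 = 28·29/2 = 406
Σ LCP = 0 + 2 + 1 + 0 + 0 + 1 + 2 + 1 + 2 + 1 + 1 + 0 + 2 + 3 + 2 + 1 + 1 + 1 + 0 + 1 + 0 + 1 + 1 + 1 + 0 + 1 + 2 + 1 = 29
distinct = 406 − 29 = 377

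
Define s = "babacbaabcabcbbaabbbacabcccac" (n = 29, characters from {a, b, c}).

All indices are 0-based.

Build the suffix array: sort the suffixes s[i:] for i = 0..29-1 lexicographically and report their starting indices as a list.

[15, 6, 1, 16, 7, 10, 22, 27, 20, 3, 14, 5, 0, 19, 2, 13, 18, 17, 8, 11, 23, 28, 9, 21, 26, 4, 12, 25, 24]

sorted suffixes:
  #0 SA[0]=15  'aabbbacabcccac'
  #1 SA[1]=6  'aabcabcbbaabbbacabcccac'
  #2 SA[2]=1  'abacbaabcabcbbaabbbacabcccac'
  #3 SA[3]=16  'abbbacabcccac'
  #4 SA[4]=7  'abcabcbbaabbbacabcccac'
  #5 SA[5]=10  'abcbbaabbbacabcccac'
  #6 SA[6]=22  'abcccac'
  #7 SA[7]=27  'ac'
  #8 SA[8]=20  'acabcccac'
  #9 SA[9]=3  'acbaabcabcbbaabbbacabcccac'
  #10 SA[10]=14  'baabbbacabcccac'
  #11 SA[11]=5  'baabcabcbbaabbbacabcccac'
  #12 SA[12]=0  'babacbaabcabcbbaabbbacabcccac'
  #13 SA[13]=19  'bacabcccac'
  #14 SA[14]=2  'bacbaabcabcbbaabbbacabcccac'
  #15 SA[15]=13  'bbaabbbacabcccac'
  #16 SA[16]=18  'bbacabcccac'
  #17 SA[17]=17  'bbbacabcccac'
  #18 SA[18]=8  'bcabcbbaabbbacabcccac'
  #19 SA[19]=11  'bcbbaabbbacabcccac'
  #20 SA[20]=23  'bcccac'
  #21 SA[21]=28  'c'
  #22 SA[22]=9  'cabcbbaabbbacabcccac'
  #23 SA[23]=21  'cabcccac'
  #24 SA[24]=26  'cac'
  #25 SA[25]=4  'cbaabcabcbbaabbbacabcccac'
  #26 SA[26]=12  'cbbaabbbacabcccac'
  #27 SA[27]=25  'ccac'
  #28 SA[28]=24  'cccac'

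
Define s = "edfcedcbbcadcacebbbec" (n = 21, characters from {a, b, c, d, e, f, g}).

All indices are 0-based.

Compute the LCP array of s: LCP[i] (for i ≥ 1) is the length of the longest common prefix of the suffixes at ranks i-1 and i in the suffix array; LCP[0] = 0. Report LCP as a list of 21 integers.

rank→(start, suffix):
  0 → (13, 'acebbbec')
  1 → (10, 'adcacebbbec')
  2 → (16, 'bbbec')
  3 → (7, 'bbcadcacebbbec')
  4 → (17, 'bbec')
  5 → (8, 'bcadcacebbbec')
  6 → (18, 'bec')
  7 → (20, 'c')
  8 → (12, 'cacebbbec')
  9 → (9, 'cadcacebbbec')
  10 → (6, 'cbbcadcacebbbec')
  11 → (14, 'cebbbec')
  12 → (3, 'cedcbbcadcacebbbec')
  13 → (11, 'dcacebbbec')
  14 → (5, 'dcbbcadcacebbbec')
  15 → (1, 'dfcedcbbcadcacebbbec')
  16 → (15, 'ebbbec')
  17 → (19, 'ec')
  18 → (4, 'edcbbcadcacebbbec')
  19 → (0, 'edfcedcbbcadcacebbbec')
  20 → (2, 'fcedcbbcadcacebbbec')

SA = [13, 10, 16, 7, 17, 8, 18, 20, 12, 9, 6, 14, 3, 11, 5, 1, 15, 19, 4, 0, 2]
rank  pair      lcp
   1  s[13:],s[10:]  1  'a'
   2  s[10:],s[16:]  0  ''
   3  s[16:],s[7:]  2  'bb'
   4  s[7:],s[17:]  2  'bb'
   5  s[17:],s[8:]  1  'b'
   6  s[8:],s[18:]  1  'b'
   7  s[18:],s[20:]  0  ''
   8  s[20:],s[12:]  1  'c'
   9  s[12:],s[9:]  2  'ca'
  10  s[9:],s[6:]  1  'c'
  11  s[6:],s[14:]  1  'c'
  12  s[14:],s[3:]  2  'ce'
  13  s[3:],s[11:]  0  ''
  14  s[11:],s[5:]  2  'dc'
  15  s[5:],s[1:]  1  'd'
  16  s[1:],s[15:]  0  ''
  17  s[15:],s[19:]  1  'e'
  18  s[19:],s[4:]  1  'e'
  19  s[4:],s[0:]  2  'ed'
  20  s[0:],s[2:]  0  ''

[0, 1, 0, 2, 2, 1, 1, 0, 1, 2, 1, 1, 2, 0, 2, 1, 0, 1, 1, 2, 0]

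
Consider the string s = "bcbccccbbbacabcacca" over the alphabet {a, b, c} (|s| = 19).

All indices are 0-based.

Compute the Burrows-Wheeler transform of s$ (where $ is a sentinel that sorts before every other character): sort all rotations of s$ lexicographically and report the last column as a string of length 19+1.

rank  rotation              last
    0  $bcbccccbbbacabcacca  a
    1  a$bcbccccbbbacabcacc  c
    2  abcacca$bcbccccbbbac  c
    3  acabcacca$bcbccccbbb  b
    4  acca$bcbccccbbbacabc  c
    5  bacabcacca$bcbccccbb  b
    6  bbacabcacca$bcbccccb  b
    7  bbbacabcacca$bcbcccc  c
    8  bcacca$bcbccccbbbaca  a
    9  bcbccccbbbacabcacca$  $
   10  bccccbbbacabcacca$bc  c
   11  ca$bcbccccbbbacabcac  c
   12  cabcacca$bcbccccbbba  a
   13  cacca$bcbccccbbbacab  b
   14  cbbbacabcacca$bcbccc  c
   15  cbccccbbbacabcacca$b  b
   16  cca$bcbccccbbbacabca  a
   17  ccbbbacabcacca$bcbcc  c
   18  cccbbbacabcacca$bcbc  c
   19  ccccbbbacabcacca$bcb  b

accbcbbca$ccabcbaccb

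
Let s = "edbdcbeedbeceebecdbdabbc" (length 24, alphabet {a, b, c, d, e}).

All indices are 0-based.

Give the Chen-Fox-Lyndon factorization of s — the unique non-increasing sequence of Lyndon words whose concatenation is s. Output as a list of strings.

["e", "d", "bdcbeedbeceebecd", "bd", "abbc"]

emit factor 1: 'e' (i=0, period=1)
emit factor 2: 'd' (i=1, period=1)
emit factor 3: 'bdcbeedbeceebecd' (i=2, period=16)
emit factor 4: 'bd' (i=18, period=2)
emit factor 5: 'abbc' (i=20, period=4)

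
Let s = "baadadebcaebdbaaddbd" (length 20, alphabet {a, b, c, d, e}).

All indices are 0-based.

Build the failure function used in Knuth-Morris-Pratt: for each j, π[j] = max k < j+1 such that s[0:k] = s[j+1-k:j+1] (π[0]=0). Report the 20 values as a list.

[0, 0, 0, 0, 0, 0, 0, 1, 0, 0, 0, 1, 0, 1, 2, 3, 4, 0, 1, 0]

π[0] = 0
j=1 s[j]='a': π[1]=0 (border '')
j=2 s[j]='a': π[2]=0 (border '')
j=3 s[j]='d': π[3]=0 (border '')
j=4 s[j]='a': π[4]=0 (border '')
j=5 s[j]='d': π[5]=0 (border '')
j=6 s[j]='e': π[6]=0 (border '')
j=7 s[j]='b': π[7]=1 (border 'b')
j=8 s[j]='c': k: 1→0; π[8]=0 (border '')
j=9 s[j]='a': π[9]=0 (border '')
j=10 s[j]='e': π[10]=0 (border '')
j=11 s[j]='b': π[11]=1 (border 'b')
j=12 s[j]='d': k: 1→0; π[12]=0 (border '')
j=13 s[j]='b': π[13]=1 (border 'b')
j=14 s[j]='a': π[14]=2 (border 'ba')
j=15 s[j]='a': π[15]=3 (border 'baa')
j=16 s[j]='d': π[16]=4 (border 'baad')
j=17 s[j]='d': k: 4→0; π[17]=0 (border '')
j=18 s[j]='b': π[18]=1 (border 'b')
j=19 s[j]='d': k: 1→0; π[19]=0 (border '')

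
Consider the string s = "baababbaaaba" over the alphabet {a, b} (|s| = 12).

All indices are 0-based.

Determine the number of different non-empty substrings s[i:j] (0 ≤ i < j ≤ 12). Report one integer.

57

rank | idx | suffix
   0 |  11 | a
   1 |   7 | aaaba
   2 |   8 | aaba
   3 |   1 | aababbaaaba
   4 |   9 | aba
   5 |   2 | ababbaaaba
   6 |   4 | abbaaaba
   7 |  10 | ba
   8 |   6 | baaaba
   9 |   0 | baababbaaaba
  10 |   3 | babbaaaba
  11 |   5 | bbaaaba

SA = [11, 7, 8, 1, 9, 2, 4, 10, 6, 0, 3, 5]
i: (SA[i-1],SA[i]) lcp shared
  1: (11,7) 1 'a'
  2: (7,8) 2 'aa'
  3: (8,1) 4 'aaba'
  4: (1,9) 1 'a'
  5: (9,2) 3 'aba'
  6: (2,4) 2 'ab'
  7: (4,10) 0 ''
  8: (10,6) 2 'ba'
  9: (6,0) 3 'baa'
  10: (0,3) 2 'ba'
  11: (3,5) 1 'b'

n(n+1)/2 = 12·13/2 = 78
Σ LCP = 0 + 1 + 2 + 4 + 1 + 3 + 2 + 0 + 2 + 3 + 2 + 1 = 21
distinct = 78 − 21 = 57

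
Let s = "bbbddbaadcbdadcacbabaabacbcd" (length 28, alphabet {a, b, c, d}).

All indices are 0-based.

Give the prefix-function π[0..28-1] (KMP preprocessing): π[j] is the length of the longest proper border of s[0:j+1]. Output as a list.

[0, 1, 2, 0, 0, 1, 0, 0, 0, 0, 1, 0, 0, 0, 0, 0, 0, 1, 0, 1, 0, 0, 1, 0, 0, 1, 0, 0]

π[0] = 0
j=1 s[j]='b': π[1]=1 (border 'b')
j=2 s[j]='b': π[2]=2 (border 'bb')
j=3 s[j]='d': k: 2→1→0; π[3]=0 (border '')
j=4 s[j]='d': π[4]=0 (border '')
j=5 s[j]='b': π[5]=1 (border 'b')
j=6 s[j]='a': k: 1→0; π[6]=0 (border '')
j=7 s[j]='a': π[7]=0 (border '')
j=8 s[j]='d': π[8]=0 (border '')
j=9 s[j]='c': π[9]=0 (border '')
j=10 s[j]='b': π[10]=1 (border 'b')
j=11 s[j]='d': k: 1→0; π[11]=0 (border '')
j=12 s[j]='a': π[12]=0 (border '')
j=13 s[j]='d': π[13]=0 (border '')
j=14 s[j]='c': π[14]=0 (border '')
j=15 s[j]='a': π[15]=0 (border '')
j=16 s[j]='c': π[16]=0 (border '')
j=17 s[j]='b': π[17]=1 (border 'b')
j=18 s[j]='a': k: 1→0; π[18]=0 (border '')
j=19 s[j]='b': π[19]=1 (border 'b')
j=20 s[j]='a': k: 1→0; π[20]=0 (border '')
j=21 s[j]='a': π[21]=0 (border '')
j=22 s[j]='b': π[22]=1 (border 'b')
j=23 s[j]='a': k: 1→0; π[23]=0 (border '')
j=24 s[j]='c': π[24]=0 (border '')
j=25 s[j]='b': π[25]=1 (border 'b')
j=26 s[j]='c': k: 1→0; π[26]=0 (border '')
j=27 s[j]='d': π[27]=0 (border '')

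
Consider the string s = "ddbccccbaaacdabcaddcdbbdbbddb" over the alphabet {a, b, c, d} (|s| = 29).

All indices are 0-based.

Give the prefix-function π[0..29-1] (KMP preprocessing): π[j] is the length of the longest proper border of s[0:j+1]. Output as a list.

[0, 1, 0, 0, 0, 0, 0, 0, 0, 0, 0, 0, 1, 0, 0, 0, 0, 1, 2, 0, 1, 0, 0, 1, 0, 0, 1, 2, 3]

π[0] = 0
j=1 s[j]='d': π[1]=1 (border 'd')
j=2 s[j]='b': k: 1→0; π[2]=0 (border '')
j=3 s[j]='c': π[3]=0 (border '')
j=4 s[j]='c': π[4]=0 (border '')
j=5 s[j]='c': π[5]=0 (border '')
j=6 s[j]='c': π[6]=0 (border '')
j=7 s[j]='b': π[7]=0 (border '')
j=8 s[j]='a': π[8]=0 (border '')
j=9 s[j]='a': π[9]=0 (border '')
j=10 s[j]='a': π[10]=0 (border '')
j=11 s[j]='c': π[11]=0 (border '')
j=12 s[j]='d': π[12]=1 (border 'd')
j=13 s[j]='a': k: 1→0; π[13]=0 (border '')
j=14 s[j]='b': π[14]=0 (border '')
j=15 s[j]='c': π[15]=0 (border '')
j=16 s[j]='a': π[16]=0 (border '')
j=17 s[j]='d': π[17]=1 (border 'd')
j=18 s[j]='d': π[18]=2 (border 'dd')
j=19 s[j]='c': k: 2→1→0; π[19]=0 (border '')
j=20 s[j]='d': π[20]=1 (border 'd')
j=21 s[j]='b': k: 1→0; π[21]=0 (border '')
j=22 s[j]='b': π[22]=0 (border '')
j=23 s[j]='d': π[23]=1 (border 'd')
j=24 s[j]='b': k: 1→0; π[24]=0 (border '')
j=25 s[j]='b': π[25]=0 (border '')
j=26 s[j]='d': π[26]=1 (border 'd')
j=27 s[j]='d': π[27]=2 (border 'dd')
j=28 s[j]='b': π[28]=3 (border 'ddb')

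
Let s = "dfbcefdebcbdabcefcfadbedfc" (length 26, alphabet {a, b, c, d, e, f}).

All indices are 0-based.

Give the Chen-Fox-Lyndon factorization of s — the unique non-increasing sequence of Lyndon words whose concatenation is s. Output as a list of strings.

emit factor 1: 'df' (i=0, period=2)
emit factor 2: 'bcefde' (i=2, period=6)
emit factor 3: 'bcbd' (i=8, period=4)
emit factor 4: 'abcefcfadbedfc' (i=12, period=14)

["df", "bcefde", "bcbd", "abcefcfadbedfc"]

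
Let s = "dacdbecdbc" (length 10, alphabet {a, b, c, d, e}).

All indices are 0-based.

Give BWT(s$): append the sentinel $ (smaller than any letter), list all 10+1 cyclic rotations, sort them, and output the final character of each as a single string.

rank  rotation     last
    0  $dacdbecdbc  c
    1  acdbecdbc$d  d
    2  bc$dacdbecd  d
    3  becdbc$dacd  d
    4  c$dacdbecdb  b
    5  cdbc$dacdbe  e
    6  cdbecdbc$da  a
    7  dacdbecdbc$  $
    8  dbc$dacdbec  c
    9  dbecdbc$dac  c
   10  ecdbc$dacdb  b

cdddbea$ccb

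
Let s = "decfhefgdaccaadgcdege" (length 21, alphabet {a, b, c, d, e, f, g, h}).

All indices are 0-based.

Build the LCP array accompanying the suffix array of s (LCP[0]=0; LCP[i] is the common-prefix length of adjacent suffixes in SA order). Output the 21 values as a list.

sorted suffixes:
  #0 SA[0]=12  'aadgcdege'
  #1 SA[1]=9  'accaadgcdege'
  #2 SA[2]=13  'adgcdege'
  #3 SA[3]=11  'caadgcdege'
  #4 SA[4]=10  'ccaadgcdege'
  #5 SA[5]=16  'cdege'
  #6 SA[6]=2  'cfhefgdaccaadgcdege'
  #7 SA[7]=8  'daccaadgcdege'
  #8 SA[8]=0  'decfhefgdaccaadgcdege'
  #9 SA[9]=17  'dege'
  #10 SA[10]=14  'dgcdege'
  #11 SA[11]=20  'e'
  #12 SA[12]=1  'ecfhefgdaccaadgcdege'
  #13 SA[13]=5  'efgdaccaadgcdege'
  #14 SA[14]=18  'ege'
  #15 SA[15]=6  'fgdaccaadgcdege'
  #16 SA[16]=3  'fhefgdaccaadgcdege'
  #17 SA[17]=15  'gcdege'
  #18 SA[18]=7  'gdaccaadgcdege'
  #19 SA[19]=19  'ge'
  #20 SA[20]=4  'hefgdaccaadgcdege'

SA = [12, 9, 13, 11, 10, 16, 2, 8, 0, 17, 14, 20, 1, 5, 18, 6, 3, 15, 7, 19, 4]
i: (SA[i-1],SA[i]) lcp shared
  1: (12,9) 1 'a'
  2: (9,13) 1 'a'
  3: (13,11) 0 ''
  4: (11,10) 1 'c'
  5: (10,16) 1 'c'
  6: (16,2) 1 'c'
  7: (2,8) 0 ''
  8: (8,0) 1 'd'
  9: (0,17) 2 'de'
  10: (17,14) 1 'd'
  11: (14,20) 0 ''
  12: (20,1) 1 'e'
  13: (1,5) 1 'e'
  14: (5,18) 1 'e'
  15: (18,6) 0 ''
  16: (6,3) 1 'f'
  17: (3,15) 0 ''
  18: (15,7) 1 'g'
  19: (7,19) 1 'g'
  20: (19,4) 0 ''

[0, 1, 1, 0, 1, 1, 1, 0, 1, 2, 1, 0, 1, 1, 1, 0, 1, 0, 1, 1, 0]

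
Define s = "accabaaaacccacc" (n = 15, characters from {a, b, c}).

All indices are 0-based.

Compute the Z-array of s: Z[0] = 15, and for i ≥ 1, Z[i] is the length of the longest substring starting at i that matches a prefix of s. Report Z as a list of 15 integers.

[15, 0, 0, 1, 0, 1, 1, 1, 3, 0, 0, 0, 3, 0, 0]

Z[0]=15
i=1: fresh scan; Z[1]=0
i=2: fresh scan; Z[2]=0
i=3: fresh scan; Z[3]=1 extend→box=[3,4)
i=4: fresh scan; Z[4]=0
i=5: fresh scan; Z[5]=1 extend→box=[5,6)
i=6: fresh scan; Z[6]=1 extend→box=[6,7)
i=7: fresh scan; Z[7]=1 extend→box=[7,8)
i=8: fresh scan; Z[8]=3 extend→box=[8,11)
i=9: min(r-i=2, Z[1]=0)=0; Z[9]=0
i=10: min(r-i=1, Z[2]=0)=0; Z[10]=0
i=11: fresh scan; Z[11]=0
i=12: fresh scan; Z[12]=3 extend→box=[12,15)
i=13: min(r-i=2, Z[1]=0)=0; Z[13]=0
i=14: min(r-i=1, Z[2]=0)=0; Z[14]=0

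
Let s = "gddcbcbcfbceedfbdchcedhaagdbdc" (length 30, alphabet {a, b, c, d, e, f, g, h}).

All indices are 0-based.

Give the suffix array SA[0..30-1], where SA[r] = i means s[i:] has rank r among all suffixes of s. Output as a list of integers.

[23, 24, 4, 9, 6, 27, 15, 29, 3, 5, 19, 10, 7, 17, 26, 28, 2, 16, 1, 13, 21, 12, 20, 11, 8, 14, 25, 0, 22, 18]

rank | idx | suffix
   0 |  23 | aagdbdc
   1 |  24 | agdbdc
   2 |   4 | bcbcfbceedfbdchcedhaagdbdc
   3 |   9 | bceedfbdchcedhaagdbdc
   4 |   6 | bcfbceedfbdchcedhaagdbdc
   5 |  27 | bdc
   6 |  15 | bdchcedhaagdbdc
   7 |  29 | c
   8 |   3 | cbcbcfbceedfbdchcedhaagdbdc
   9 |   5 | cbcfbceedfbdchcedhaagdbdc
  10 |  19 | cedhaagdbdc
  11 |  10 | ceedfbdchcedhaagdbdc
  12 |   7 | cfbceedfbdchcedhaagdbdc
  13 |  17 | chcedhaagdbdc
  14 |  26 | dbdc
  15 |  28 | dc
  16 |   2 | dcbcbcfbceedfbdchcedhaagdbdc
  17 |  16 | dchcedhaagdbdc
  18 |   1 | ddcbcbcfbceedfbdchcedhaagdbdc
  19 |  13 | dfbdchcedhaagdbdc
  20 |  21 | dhaagdbdc
  21 |  12 | edfbdchcedhaagdbdc
  22 |  20 | edhaagdbdc
  23 |  11 | eedfbdchcedhaagdbdc
  24 |   8 | fbceedfbdchcedhaagdbdc
  25 |  14 | fbdchcedhaagdbdc
  26 |  25 | gdbdc
  27 |   0 | gddcbcbcfbceedfbdchcedhaagdbdc
  28 |  22 | haagdbdc
  29 |  18 | hcedhaagdbdc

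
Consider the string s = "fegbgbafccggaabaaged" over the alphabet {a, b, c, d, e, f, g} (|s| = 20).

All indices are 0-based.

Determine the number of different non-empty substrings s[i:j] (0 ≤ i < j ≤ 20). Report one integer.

194

rank→(start, suffix):
  0 → (12, 'aabaaged')
  1 → (15, 'aaged')
  2 → (13, 'abaaged')
  3 → (6, 'afccggaabaaged')
  4 → (16, 'aged')
  5 → (14, 'baaged')
  6 → (5, 'bafccggaabaaged')
  7 → (3, 'bgbafccggaabaaged')
  8 → (8, 'ccggaabaaged')
  9 → (9, 'cggaabaaged')
  10 → (19, 'd')
  11 → (18, 'ed')
  12 → (1, 'egbgbafccggaabaaged')
  13 → (7, 'fccggaabaaged')
  14 → (0, 'fegbgbafccggaabaaged')
  15 → (11, 'gaabaaged')
  16 → (4, 'gbafccggaabaaged')
  17 → (2, 'gbgbafccggaabaaged')
  18 → (17, 'ged')
  19 → (10, 'ggaabaaged')

SA = [12, 15, 13, 6, 16, 14, 5, 3, 8, 9, 19, 18, 1, 7, 0, 11, 4, 2, 17, 10]
[i] adj suffixes → lcp
  [1] 12/15 → 2 ('aa')
  [2] 15/13 → 1 ('a')
  [3] 13/6 → 1 ('a')
  [4] 6/16 → 1 ('a')
  [5] 16/14 → 0 ('')
  [6] 14/5 → 2 ('ba')
  [7] 5/3 → 1 ('b')
  [8] 3/8 → 0 ('')
  [9] 8/9 → 1 ('c')
  [10] 9/19 → 0 ('')
  [11] 19/18 → 0 ('')
  [12] 18/1 → 1 ('e')
  [13] 1/7 → 0 ('')
  [14] 7/0 → 1 ('f')
  [15] 0/11 → 0 ('')
  [16] 11/4 → 1 ('g')
  [17] 4/2 → 2 ('gb')
  [18] 2/17 → 1 ('g')
  [19] 17/10 → 1 ('g')

n(n+1)/2 = 20·21/2 = 210
Σ LCP = 0 + 2 + 1 + 1 + 1 + 0 + 2 + 1 + 0 + 1 + 0 + 0 + 1 + 0 + 1 + 0 + 1 + 2 + 1 + 1 = 16
distinct = 210 − 16 = 194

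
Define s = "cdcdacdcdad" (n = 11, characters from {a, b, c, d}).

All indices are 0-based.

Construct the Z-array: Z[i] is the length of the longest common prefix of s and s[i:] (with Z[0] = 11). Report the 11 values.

Z[0]=11
i=1: fresh scan; Z[1]=0
i=2: fresh scan; Z[2]=2 scan→box=[2,4)
i=3: min(r-i=1, Z[1]=0)=0; Z[3]=0
i=4: fresh scan; Z[4]=0
i=5: fresh scan; Z[5]=5 scan→box=[5,10)
i=6: min(r-i=4, Z[1]=0)=0; Z[6]=0
i=7: min(r-i=3, Z[2]=2)=2; Z[7]=2
i=8: min(r-i=2, Z[3]=0)=0; Z[8]=0
i=9: min(r-i=1, Z[4]=0)=0; Z[9]=0
i=10: fresh scan; Z[10]=0

[11, 0, 2, 0, 0, 5, 0, 2, 0, 0, 0]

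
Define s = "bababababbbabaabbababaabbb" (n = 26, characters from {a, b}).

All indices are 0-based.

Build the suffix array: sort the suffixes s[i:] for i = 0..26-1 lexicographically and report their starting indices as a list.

[13, 21, 11, 19, 17, 1, 3, 5, 14, 22, 7, 25, 12, 20, 10, 18, 16, 0, 2, 4, 6, 24, 9, 15, 23, 8]

sorted suffixes:
  #0 SA[0]=13  'aabbababaabbb'
  #1 SA[1]=21  'aabbb'
  #2 SA[2]=11  'abaabbababaabbb'
  #3 SA[3]=19  'abaabbb'
  #4 SA[4]=17  'ababaabbb'
  #5 SA[5]=1  'ababababbbabaabbababaabbb'
  #6 SA[6]=3  'abababbbabaabbababaabbb'
  #7 SA[7]=5  'ababbbabaabbababaabbb'
  #8 SA[8]=14  'abbababaabbb'
  #9 SA[9]=22  'abbb'
  #10 SA[10]=7  'abbbabaabbababaabbb'
  #11 SA[11]=25  'b'
  #12 SA[12]=12  'baabbababaabbb'
  #13 SA[13]=20  'baabbb'
  #14 SA[14]=10  'babaabbababaabbb'
  #15 SA[15]=18  'babaabbb'
  #16 SA[16]=16  'bababaabbb'
  #17 SA[17]=0  'bababababbbabaabbababaabbb'
  #18 SA[18]=2  'babababbbabaabbababaabbb'
  #19 SA[19]=4  'bababbbabaabbababaabbb'
  #20 SA[20]=6  'babbbabaabbababaabbb'
  #21 SA[21]=24  'bb'
  #22 SA[22]=9  'bbabaabbababaabbb'
  #23 SA[23]=15  'bbababaabbb'
  #24 SA[24]=23  'bbb'
  #25 SA[25]=8  'bbbabaabbababaabbb'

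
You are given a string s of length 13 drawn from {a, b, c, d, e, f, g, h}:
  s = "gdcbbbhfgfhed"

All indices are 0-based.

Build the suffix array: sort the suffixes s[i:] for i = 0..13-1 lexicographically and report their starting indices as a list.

rank | idx | suffix
   0 |   3 | bbbhfgfhed
   1 |   4 | bbhfgfhed
   2 |   5 | bhfgfhed
   3 |   2 | cbbbhfgfhed
   4 |  12 | d
   5 |   1 | dcbbbhfgfhed
   6 |  11 | ed
   7 |   7 | fgfhed
   8 |   9 | fhed
   9 |   0 | gdcbbbhfgfhed
  10 |   8 | gfhed
  11 |  10 | hed
  12 |   6 | hfgfhed

[3, 4, 5, 2, 12, 1, 11, 7, 9, 0, 8, 10, 6]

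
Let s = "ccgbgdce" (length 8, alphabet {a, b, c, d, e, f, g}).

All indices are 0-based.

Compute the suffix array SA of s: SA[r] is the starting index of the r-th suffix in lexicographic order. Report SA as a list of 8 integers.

[3, 0, 6, 1, 5, 7, 2, 4]

sorted suffixes:
  #0 SA[0]=3  'bgdce'
  #1 SA[1]=0  'ccgbgdce'
  #2 SA[2]=6  'ce'
  #3 SA[3]=1  'cgbgdce'
  #4 SA[4]=5  'dce'
  #5 SA[5]=7  'e'
  #6 SA[6]=2  'gbgdce'
  #7 SA[7]=4  'gdce'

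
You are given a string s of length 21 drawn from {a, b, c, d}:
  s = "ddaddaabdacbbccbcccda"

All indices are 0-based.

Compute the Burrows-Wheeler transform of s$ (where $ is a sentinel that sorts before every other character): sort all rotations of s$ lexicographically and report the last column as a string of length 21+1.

rank  rotation                last
    0  $ddaddaabdacbbccbcccda  a
    1  a$ddaddaabdacbbccbcccd  d
    2  aabdacbbccbcccda$ddadd  d
    3  abdacbbccbcccda$ddadda  a
    4  acbbccbcccda$ddaddaabd  d
    5  addaabdacbbccbcccda$dd  d
    6  bbccbcccda$ddaddaabdac  c
    7  bccbcccda$ddaddaabdacb  b
    8  bcccda$ddaddaabdacbbcc  c
    9  bdacbbccbcccda$ddaddaa  a
   10  cbbccbcccda$ddaddaabda  a
   11  cbcccda$ddaddaabdacbbc  c
   12  ccbcccda$ddaddaabdacbb  b
   13  cccda$ddaddaabdacbbccb  b
   14  ccda$ddaddaabdacbbccbc  c
   15  cda$ddaddaabdacbbccbcc  c
   16  da$ddaddaabdacbbccbccc  c
   17  daabdacbbccbcccda$ddad  d
   18  dacbbccbcccda$ddaddaab  b
   19  daddaabdacbbccbcccda$d  d
   20  ddaabdacbbccbcccda$dda  a
   21  ddaddaabdacbbccbcccda$  $

addaddcbcaacbbcccdbda$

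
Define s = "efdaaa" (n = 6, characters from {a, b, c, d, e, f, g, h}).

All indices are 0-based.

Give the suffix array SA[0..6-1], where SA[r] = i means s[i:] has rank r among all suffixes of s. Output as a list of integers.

sorted suffixes:
  #0 SA[0]=5  'a'
  #1 SA[1]=4  'aa'
  #2 SA[2]=3  'aaa'
  #3 SA[3]=2  'daaa'
  #4 SA[4]=0  'efdaaa'
  #5 SA[5]=1  'fdaaa'

[5, 4, 3, 2, 0, 1]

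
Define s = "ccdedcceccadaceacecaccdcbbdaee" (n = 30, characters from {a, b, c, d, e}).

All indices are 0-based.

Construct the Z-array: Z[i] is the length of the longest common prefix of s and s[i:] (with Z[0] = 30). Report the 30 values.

[30, 1, 0, 0, 0, 2, 1, 0, 2, 1, 0, 0, 0, 1, 0, 0, 1, 0, 1, 0, 3, 1, 0, 1, 0, 0, 0, 0, 0, 0]

Z[0]=30
i=1: outside box; Z[1]=1 extend→box=[1,2)
i=2: outside box; Z[2]=0
i=3: outside box; Z[3]=0
i=4: outside box; Z[4]=0
i=5: outside box; Z[5]=2 extend→box=[5,7)
i=6: min(r-i=1, Z[1]=1)=1; Z[6]=1
i=7: outside box; Z[7]=0
i=8: outside box; Z[8]=2 extend→box=[8,10)
i=9: min(r-i=1, Z[1]=1)=1; Z[9]=1
i=10: outside box; Z[10]=0
i=11: outside box; Z[11]=0
i=12: outside box; Z[12]=0
i=13: outside box; Z[13]=1 extend→box=[13,14)
i=14: outside box; Z[14]=0
i=15: outside box; Z[15]=0
i=16: outside box; Z[16]=1 extend→box=[16,17)
i=17: outside box; Z[17]=0
i=18: outside box; Z[18]=1 extend→box=[18,19)
i=19: outside box; Z[19]=0
i=20: outside box; Z[20]=3 extend→box=[20,23)
i=21: min(r-i=2, Z[1]=1)=1; Z[21]=1
i=22: min(r-i=1, Z[2]=0)=0; Z[22]=0
i=23: outside box; Z[23]=1 extend→box=[23,24)
i=24: outside box; Z[24]=0
i=25: outside box; Z[25]=0
i=26: outside box; Z[26]=0
i=27: outside box; Z[27]=0
i=28: outside box; Z[28]=0
i=29: outside box; Z[29]=0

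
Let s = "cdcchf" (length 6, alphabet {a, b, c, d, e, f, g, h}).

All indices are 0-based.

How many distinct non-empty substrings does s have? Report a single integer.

rank→(start, suffix):
  0 → (2, 'cchf')
  1 → (0, 'cdcchf')
  2 → (3, 'chf')
  3 → (1, 'dcchf')
  4 → (5, 'f')
  5 → (4, 'hf')

SA = [2, 0, 3, 1, 5, 4]
i: (SA[i-1],SA[i]) lcp shared
  1: (2,0) 1 'c'
  2: (0,3) 1 'c'
  3: (3,1) 0 ''
  4: (1,5) 0 ''
  5: (5,4) 0 ''

n(n+1)/2 = 6·7/2 = 21
Σ LCP = 0 + 1 + 1 + 0 + 0 + 0 = 2
distinct = 21 − 2 = 19

19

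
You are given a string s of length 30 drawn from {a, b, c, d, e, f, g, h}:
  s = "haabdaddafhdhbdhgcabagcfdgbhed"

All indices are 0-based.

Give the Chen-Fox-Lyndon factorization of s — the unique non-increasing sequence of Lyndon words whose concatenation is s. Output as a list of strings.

emit factor 1: 'h' (i=0, period=1)
emit factor 2: 'aabdaddafhdhbdhgcabagcfdgbhed' (i=1, period=29)

["h", "aabdaddafhdhbdhgcabagcfdgbhed"]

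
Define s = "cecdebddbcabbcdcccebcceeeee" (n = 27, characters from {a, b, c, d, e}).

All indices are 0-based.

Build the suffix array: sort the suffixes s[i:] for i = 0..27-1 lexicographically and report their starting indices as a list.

[10, 11, 8, 19, 12, 5, 9, 15, 16, 20, 13, 2, 17, 0, 21, 7, 14, 6, 3, 26, 18, 4, 1, 25, 24, 23, 22]

sorted suffixes:
  #0 SA[0]=10  'abbcdcccebcceeeee'
  #1 SA[1]=11  'bbcdcccebcceeeee'
  #2 SA[2]=8  'bcabbcdcccebcceeeee'
  #3 SA[3]=19  'bcceeeee'
  #4 SA[4]=12  'bcdcccebcceeeee'
  #5 SA[5]=5  'bddbcabbcdcccebcceeeee'
  #6 SA[6]=9  'cabbcdcccebcceeeee'
  #7 SA[7]=15  'cccebcceeeee'
  #8 SA[8]=16  'ccebcceeeee'
  #9 SA[9]=20  'cceeeee'
  #10 SA[10]=13  'cdcccebcceeeee'
  #11 SA[11]=2  'cdebddbcabbcdcccebcceeeee'
  #12 SA[12]=17  'cebcceeeee'
  #13 SA[13]=0  'cecdebddbcabbcdcccebcceeeee'
  #14 SA[14]=21  'ceeeee'
  #15 SA[15]=7  'dbcabbcdcccebcceeeee'
  #16 SA[16]=14  'dcccebcceeeee'
  #17 SA[17]=6  'ddbcabbcdcccebcceeeee'
  #18 SA[18]=3  'debddbcabbcdcccebcceeeee'
  #19 SA[19]=26  'e'
  #20 SA[20]=18  'ebcceeeee'
  #21 SA[21]=4  'ebddbcabbcdcccebcceeeee'
  #22 SA[22]=1  'ecdebddbcabbcdcccebcceeeee'
  #23 SA[23]=25  'ee'
  #24 SA[24]=24  'eee'
  #25 SA[25]=23  'eeee'
  #26 SA[26]=22  'eeeee'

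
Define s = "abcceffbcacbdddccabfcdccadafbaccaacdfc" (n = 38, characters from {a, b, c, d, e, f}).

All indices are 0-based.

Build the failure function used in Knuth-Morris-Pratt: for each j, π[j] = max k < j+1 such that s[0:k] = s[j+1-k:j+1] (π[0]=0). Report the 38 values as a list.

π[0] = 0
j=1 s[j]='b': π[1]=0 (border '')
j=2 s[j]='c': π[2]=0 (border '')
j=3 s[j]='c': π[3]=0 (border '')
j=4 s[j]='e': π[4]=0 (border '')
j=5 s[j]='f': π[5]=0 (border '')
j=6 s[j]='f': π[6]=0 (border '')
j=7 s[j]='b': π[7]=0 (border '')
j=8 s[j]='c': π[8]=0 (border '')
j=9 s[j]='a': π[9]=1 (border 'a')
j=10 s[j]='c': k: 1→0; π[10]=0 (border '')
j=11 s[j]='b': π[11]=0 (border '')
j=12 s[j]='d': π[12]=0 (border '')
j=13 s[j]='d': π[13]=0 (border '')
j=14 s[j]='d': π[14]=0 (border '')
j=15 s[j]='c': π[15]=0 (border '')
j=16 s[j]='c': π[16]=0 (border '')
j=17 s[j]='a': π[17]=1 (border 'a')
j=18 s[j]='b': π[18]=2 (border 'ab')
j=19 s[j]='f': k: 2→0; π[19]=0 (border '')
j=20 s[j]='c': π[20]=0 (border '')
j=21 s[j]='d': π[21]=0 (border '')
j=22 s[j]='c': π[22]=0 (border '')
j=23 s[j]='c': π[23]=0 (border '')
j=24 s[j]='a': π[24]=1 (border 'a')
j=25 s[j]='d': k: 1→0; π[25]=0 (border '')
j=26 s[j]='a': π[26]=1 (border 'a')
j=27 s[j]='f': k: 1→0; π[27]=0 (border '')
j=28 s[j]='b': π[28]=0 (border '')
j=29 s[j]='a': π[29]=1 (border 'a')
j=30 s[j]='c': k: 1→0; π[30]=0 (border '')
j=31 s[j]='c': π[31]=0 (border '')
j=32 s[j]='a': π[32]=1 (border 'a')
j=33 s[j]='a': k: 1→0; π[33]=1 (border 'a')
j=34 s[j]='c': k: 1→0; π[34]=0 (border '')
j=35 s[j]='d': π[35]=0 (border '')
j=36 s[j]='f': π[36]=0 (border '')
j=37 s[j]='c': π[37]=0 (border '')

[0, 0, 0, 0, 0, 0, 0, 0, 0, 1, 0, 0, 0, 0, 0, 0, 0, 1, 2, 0, 0, 0, 0, 0, 1, 0, 1, 0, 0, 1, 0, 0, 1, 1, 0, 0, 0, 0]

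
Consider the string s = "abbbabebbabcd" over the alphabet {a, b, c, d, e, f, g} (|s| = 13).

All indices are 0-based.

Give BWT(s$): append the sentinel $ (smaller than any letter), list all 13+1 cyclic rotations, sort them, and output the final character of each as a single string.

rank  rotation        last
    0  $abbbabebbabcd  d
    1  abbbabebbabcd$  $
    2  abcd$abbbabebb  b
    3  abebbabcd$abbb  b
    4  babcd$abbbabeb  b
    5  babebbabcd$abb  b
    6  bbabcd$abbbabe  e
    7  bbabebbabcd$ab  b
    8  bbbabebbabcd$a  a
    9  bcd$abbbabebba  a
   10  bebbabcd$abbba  a
   11  cd$abbbabebbab  b
   12  d$abbbabebbabc  c
   13  ebbabcd$abbbab  b

d$bbbbebaaabcb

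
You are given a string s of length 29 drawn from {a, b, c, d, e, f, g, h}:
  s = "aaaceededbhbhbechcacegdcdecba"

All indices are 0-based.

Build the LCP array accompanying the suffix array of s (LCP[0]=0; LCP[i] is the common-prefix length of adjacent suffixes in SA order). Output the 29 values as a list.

[0, 1, 2, 1, 3, 0, 1, 1, 3, 0, 1, 1, 1, 2, 1, 0, 1, 1, 2, 0, 2, 1, 2, 1, 1, 0, 0, 2, 1]

rank | idx | suffix
   0 |  28 | a
   1 |   0 | aaaceededbhbhbechcacegdcdecba
   2 |   1 | aaceededbhbhbechcacegdcdecba
   3 |   2 | aceededbhbhbechcacegdcdecba
   4 |  18 | acegdcdecba
   5 |  27 | ba
   6 |  13 | bechcacegdcdecba
   7 |  11 | bhbechcacegdcdecba
   8 |   9 | bhbhbechcacegdcdecba
   9 |  17 | cacegdcdecba
  10 |  26 | cba
  11 |  23 | cdecba
  12 |   3 | ceededbhbhbechcacegdcdecba
  13 |  19 | cegdcdecba
  14 |  15 | chcacegdcdecba
  15 |   8 | dbhbhbechcacegdcdecba
  16 |  22 | dcdecba
  17 |  24 | decba
  18 |   6 | dedbhbhbechcacegdcdecba
  19 |  25 | ecba
  20 |  14 | echcacegdcdecba
  21 |   7 | edbhbhbechcacegdcdecba
  22 |   5 | ededbhbhbechcacegdcdecba
  23 |   4 | eededbhbhbechcacegdcdecba
  24 |  20 | egdcdecba
  25 |  21 | gdcdecba
  26 |  12 | hbechcacegdcdecba
  27 |  10 | hbhbechcacegdcdecba
  28 |  16 | hcacegdcdecba

SA = [28, 0, 1, 2, 18, 27, 13, 11, 9, 17, 26, 23, 3, 19, 15, 8, 22, 24, 6, 25, 14, 7, 5, 4, 20, 21, 12, 10, 16]
[i] adj suffixes → lcp
  [1] 28/0 → 1 ('a')
  [2] 0/1 → 2 ('aa')
  [3] 1/2 → 1 ('a')
  [4] 2/18 → 3 ('ace')
  [5] 18/27 → 0 ('')
  [6] 27/13 → 1 ('b')
  [7] 13/11 → 1 ('b')
  [8] 11/9 → 3 ('bhb')
  [9] 9/17 → 0 ('')
  [10] 17/26 → 1 ('c')
  [11] 26/23 → 1 ('c')
  [12] 23/3 → 1 ('c')
  [13] 3/19 → 2 ('ce')
  [14] 19/15 → 1 ('c')
  [15] 15/8 → 0 ('')
  [16] 8/22 → 1 ('d')
  [17] 22/24 → 1 ('d')
  [18] 24/6 → 2 ('de')
  [19] 6/25 → 0 ('')
  [20] 25/14 → 2 ('ec')
  [21] 14/7 → 1 ('e')
  [22] 7/5 → 2 ('ed')
  [23] 5/4 → 1 ('e')
  [24] 4/20 → 1 ('e')
  [25] 20/21 → 0 ('')
  [26] 21/12 → 0 ('')
  [27] 12/10 → 2 ('hb')
  [28] 10/16 → 1 ('h')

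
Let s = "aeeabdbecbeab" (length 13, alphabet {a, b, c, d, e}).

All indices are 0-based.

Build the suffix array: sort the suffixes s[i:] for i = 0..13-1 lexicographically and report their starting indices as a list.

[11, 3, 0, 12, 4, 9, 6, 8, 5, 10, 2, 7, 1]

rank→(start, suffix):
  0 → (11, 'ab')
  1 → (3, 'abdbecbeab')
  2 → (0, 'aeeabdbecbeab')
  3 → (12, 'b')
  4 → (4, 'bdbecbeab')
  5 → (9, 'beab')
  6 → (6, 'becbeab')
  7 → (8, 'cbeab')
  8 → (5, 'dbecbeab')
  9 → (10, 'eab')
  10 → (2, 'eabdbecbeab')
  11 → (7, 'ecbeab')
  12 → (1, 'eeabdbecbeab')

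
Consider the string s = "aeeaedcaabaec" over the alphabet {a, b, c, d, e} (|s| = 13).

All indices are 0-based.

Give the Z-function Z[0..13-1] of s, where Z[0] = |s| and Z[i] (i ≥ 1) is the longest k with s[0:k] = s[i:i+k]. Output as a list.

Z[0]=13
i=1: fresh scan; Z[1]=0
i=2: fresh scan; Z[2]=0
i=3: fresh scan; Z[3]=2 extend→box=[3,5)
i=4: min(r-i=1, Z[1]=0)=0; Z[4]=0
i=5: fresh scan; Z[5]=0
i=6: fresh scan; Z[6]=0
i=7: fresh scan; Z[7]=1 extend→box=[7,8)
i=8: fresh scan; Z[8]=1 extend→box=[8,9)
i=9: fresh scan; Z[9]=0
i=10: fresh scan; Z[10]=2 extend→box=[10,12)
i=11: min(r-i=1, Z[1]=0)=0; Z[11]=0
i=12: fresh scan; Z[12]=0

[13, 0, 0, 2, 0, 0, 0, 1, 1, 0, 2, 0, 0]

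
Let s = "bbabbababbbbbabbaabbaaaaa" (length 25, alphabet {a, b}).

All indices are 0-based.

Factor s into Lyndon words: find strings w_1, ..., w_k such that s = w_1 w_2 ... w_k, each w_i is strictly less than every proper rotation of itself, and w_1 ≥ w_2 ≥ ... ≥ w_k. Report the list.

["b", "b", "abb", "ababbbbbabb", "aabb", "a", "a", "a", "a", "a"]

emit factor 1: 'b' (i=0, period=1)
emit factor 2: 'b' (i=1, period=1)
emit factor 3: 'abb' (i=2, period=3)
emit factor 4: 'ababbbbbabb' (i=5, period=11)
emit factor 5: 'aabb' (i=16, period=4)
emit factor 6: 'a' (i=20, period=1)
emit factor 7: 'a' (i=21, period=1)
emit factor 8: 'a' (i=22, period=1)
emit factor 9: 'a' (i=23, period=1)
emit factor 10: 'a' (i=24, period=1)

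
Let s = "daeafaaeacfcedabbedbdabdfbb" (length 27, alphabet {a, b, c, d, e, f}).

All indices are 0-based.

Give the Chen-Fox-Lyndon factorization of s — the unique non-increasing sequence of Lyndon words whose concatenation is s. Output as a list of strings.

["d", "aeaf", "aaeacfcedabbedbdabdfbb"]

emit factor 1: 'd' (i=0, period=1)
emit factor 2: 'aeaf' (i=1, period=4)
emit factor 3: 'aaeacfcedabbedbdabdfbb' (i=5, period=22)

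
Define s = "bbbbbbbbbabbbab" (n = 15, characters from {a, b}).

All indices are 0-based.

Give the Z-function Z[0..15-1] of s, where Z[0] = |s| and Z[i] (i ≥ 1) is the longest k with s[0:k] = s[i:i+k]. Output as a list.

Z[0]=15
i=1: outside box; Z[1]=8 extend→box=[1,9)
i=2: min(r-i=7, Z[1]=8)=7; Z[2]=7
i=3: min(r-i=6, Z[2]=7)=6; Z[3]=6
i=4: min(r-i=5, Z[3]=6)=5; Z[4]=5
i=5: min(r-i=4, Z[4]=5)=4; Z[5]=4
i=6: min(r-i=3, Z[5]=4)=3; Z[6]=3
i=7: min(r-i=2, Z[6]=3)=2; Z[7]=2
i=8: min(r-i=1, Z[7]=2)=1; Z[8]=1
i=9: outside box; Z[9]=0
i=10: outside box; Z[10]=3 extend→box=[10,13)
i=11: min(r-i=2, Z[1]=8)=2; Z[11]=2
i=12: min(r-i=1, Z[2]=7)=1; Z[12]=1
i=13: outside box; Z[13]=0
i=14: outside box; Z[14]=1 extend→box=[14,15)

[15, 8, 7, 6, 5, 4, 3, 2, 1, 0, 3, 2, 1, 0, 1]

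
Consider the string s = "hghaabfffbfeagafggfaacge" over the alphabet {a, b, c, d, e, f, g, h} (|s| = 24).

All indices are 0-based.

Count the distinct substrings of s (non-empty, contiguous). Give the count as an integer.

rank→(start, suffix):
  0 → (3, 'aabfffbfeagafggfaacge')
  1 → (19, 'aacge')
  2 → (4, 'abfffbfeagafggfaacge')
  3 → (20, 'acge')
  4 → (14, 'afggfaacge')
  5 → (12, 'agafggfaacge')
  6 → (9, 'bfeagafggfaacge')
  7 → (5, 'bfffbfeagafggfaacge')
  8 → (21, 'cge')
  9 → (23, 'e')
  10 → (11, 'eagafggfaacge')
  11 → (18, 'faacge')
  12 → (8, 'fbfeagafggfaacge')
  13 → (10, 'feagafggfaacge')
  14 → (7, 'ffbfeagafggfaacge')
  15 → (6, 'fffbfeagafggfaacge')
  16 → (15, 'fggfaacge')
  17 → (13, 'gafggfaacge')
  18 → (22, 'ge')
  19 → (17, 'gfaacge')
  20 → (16, 'ggfaacge')
  21 → (1, 'ghaabfffbfeagafggfaacge')
  22 → (2, 'haabfffbfeagafggfaacge')
  23 → (0, 'hghaabfffbfeagafggfaacge')

SA = [3, 19, 4, 20, 14, 12, 9, 5, 21, 23, 11, 18, 8, 10, 7, 6, 15, 13, 22, 17, 16, 1, 2, 0]
i: (SA[i-1],SA[i]) lcp shared
  1: (3,19) 2 'aa'
  2: (19,4) 1 'a'
  3: (4,20) 1 'a'
  4: (20,14) 1 'a'
  5: (14,12) 1 'a'
  6: (12,9) 0 ''
  7: (9,5) 2 'bf'
  8: (5,21) 0 ''
  9: (21,23) 0 ''
  10: (23,11) 1 'e'
  11: (11,18) 0 ''
  12: (18,8) 1 'f'
  13: (8,10) 1 'f'
  14: (10,7) 1 'f'
  15: (7,6) 2 'ff'
  16: (6,15) 1 'f'
  17: (15,13) 0 ''
  18: (13,22) 1 'g'
  19: (22,17) 1 'g'
  20: (17,16) 1 'g'
  21: (16,1) 1 'g'
  22: (1,2) 0 ''
  23: (2,0) 1 'h'

n(n+1)/2 = 24·25/2 = 300
Σ LCP = 0 + 2 + 1 + 1 + 1 + 1 + 0 + 2 + 0 + 0 + 1 + 0 + 1 + 1 + 1 + 2 + 1 + 0 + 1 + 1 + 1 + 1 + 0 + 1 = 20
distinct = 300 − 20 = 280

280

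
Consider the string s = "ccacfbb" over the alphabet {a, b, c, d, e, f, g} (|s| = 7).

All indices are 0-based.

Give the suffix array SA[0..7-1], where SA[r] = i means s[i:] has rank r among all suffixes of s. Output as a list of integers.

rank→(start, suffix):
  0 → (2, 'acfbb')
  1 → (6, 'b')
  2 → (5, 'bb')
  3 → (1, 'cacfbb')
  4 → (0, 'ccacfbb')
  5 → (3, 'cfbb')
  6 → (4, 'fbb')

[2, 6, 5, 1, 0, 3, 4]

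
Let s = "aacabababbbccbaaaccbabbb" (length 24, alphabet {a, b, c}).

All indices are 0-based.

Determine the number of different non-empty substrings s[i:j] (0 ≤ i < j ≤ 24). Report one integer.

252

sorted suffixes:
  #0 SA[0]=14  'aaaccbabbb'
  #1 SA[1]=0  'aacabababbbccbaaaccbabbb'
  #2 SA[2]=15  'aaccbabbb'
  #3 SA[3]=3  'abababbbccbaaaccbabbb'
  #4 SA[4]=5  'ababbbccbaaaccbabbb'
  #5 SA[5]=20  'abbb'
  #6 SA[6]=7  'abbbccbaaaccbabbb'
  #7 SA[7]=1  'acabababbbccbaaaccbabbb'
  #8 SA[8]=16  'accbabbb'
  #9 SA[9]=23  'b'
  #10 SA[10]=13  'baaaccbabbb'
  #11 SA[11]=4  'bababbbccbaaaccbabbb'
  #12 SA[12]=19  'babbb'
  #13 SA[13]=6  'babbbccbaaaccbabbb'
  #14 SA[14]=22  'bb'
  #15 SA[15]=21  'bbb'
  #16 SA[16]=8  'bbbccbaaaccbabbb'
  #17 SA[17]=9  'bbccbaaaccbabbb'
  #18 SA[18]=10  'bccbaaaccbabbb'
  #19 SA[19]=2  'cabababbbccbaaaccbabbb'
  #20 SA[20]=12  'cbaaaccbabbb'
  #21 SA[21]=18  'cbabbb'
  #22 SA[22]=11  'ccbaaaccbabbb'
  #23 SA[23]=17  'ccbabbb'

SA = [14, 0, 15, 3, 5, 20, 7, 1, 16, 23, 13, 4, 19, 6, 22, 21, 8, 9, 10, 2, 12, 18, 11, 17]
[i] adj suffixes → lcp
  [1] 14/0 → 2 ('aa')
  [2] 0/15 → 3 ('aac')
  [3] 15/3 → 1 ('a')
  [4] 3/5 → 4 ('abab')
  [5] 5/20 → 2 ('ab')
  [6] 20/7 → 4 ('abbb')
  [7] 7/1 → 1 ('a')
  [8] 1/16 → 2 ('ac')
  [9] 16/23 → 0 ('')
  [10] 23/13 → 1 ('b')
  [11] 13/4 → 2 ('ba')
  [12] 4/19 → 3 ('bab')
  [13] 19/6 → 5 ('babbb')
  [14] 6/22 → 1 ('b')
  [15] 22/21 → 2 ('bb')
  [16] 21/8 → 3 ('bbb')
  [17] 8/9 → 2 ('bb')
  [18] 9/10 → 1 ('b')
  [19] 10/2 → 0 ('')
  [20] 2/12 → 1 ('c')
  [21] 12/18 → 3 ('cba')
  [22] 18/11 → 1 ('c')
  [23] 11/17 → 4 ('ccba')

n(n+1)/2 = 24·25/2 = 300
Σ LCP = 0 + 2 + 3 + 1 + 4 + 2 + 4 + 1 + 2 + 0 + 1 + 2 + 3 + 5 + 1 + 2 + 3 + 2 + 1 + 0 + 1 + 3 + 1 + 4 = 48
distinct = 300 − 48 = 252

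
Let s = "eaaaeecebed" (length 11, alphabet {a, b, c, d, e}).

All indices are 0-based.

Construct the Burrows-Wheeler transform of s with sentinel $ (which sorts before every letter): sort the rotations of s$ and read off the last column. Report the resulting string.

deaaeee$ceba

rank  rotation      last
    0  $eaaaeecebed  d
    1  aaaeecebed$e  e
    2  aaeecebed$ea  a
    3  aeecebed$eaa  a
    4  bed$eaaaeece  e
    5  cebed$eaaaee  e
    6  d$eaaaeecebe  e
    7  eaaaeecebed$  $
    8  ebed$eaaaeec  c
    9  ecebed$eaaae  e
   10  ed$eaaaeeceb  b
   11  eecebed$eaaa  a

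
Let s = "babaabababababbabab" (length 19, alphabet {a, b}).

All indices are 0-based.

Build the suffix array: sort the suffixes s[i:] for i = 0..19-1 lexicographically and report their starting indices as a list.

[3, 17, 1, 15, 4, 6, 8, 10, 12, 18, 2, 16, 0, 14, 5, 7, 9, 11, 13]

rank→(start, suffix):
  0 → (3, 'aabababababbabab')
  1 → (17, 'ab')
  2 → (1, 'abaabababababbabab')
  3 → (15, 'abab')
  4 → (4, 'abababababbabab')
  5 → (6, 'ababababbabab')
  6 → (8, 'abababbabab')
  7 → (10, 'ababbabab')
  8 → (12, 'abbabab')
  9 → (18, 'b')
  10 → (2, 'baabababababbabab')
  11 → (16, 'bab')
  12 → (0, 'babaabababababbabab')
  13 → (14, 'babab')
  14 → (5, 'bababababbabab')
  15 → (7, 'babababbabab')
  16 → (9, 'bababbabab')
  17 → (11, 'babbabab')
  18 → (13, 'bbabab')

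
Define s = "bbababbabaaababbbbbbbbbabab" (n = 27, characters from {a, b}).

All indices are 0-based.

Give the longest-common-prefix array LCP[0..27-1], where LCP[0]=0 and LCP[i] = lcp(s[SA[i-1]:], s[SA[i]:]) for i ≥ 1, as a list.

rank | idx | suffix
   0 |   9 | aaababbbbbbbbbabab
   1 |  10 | aababbbbbbbbbabab
   2 |  25 | ab
   3 |   7 | abaaababbbbbbbbbabab
   4 |  23 | abab
   5 |   2 | ababbabaaababbbbbbbbbabab
   6 |  11 | ababbbbbbbbbabab
   7 |   4 | abbabaaababbbbbbbbbabab
   8 |  13 | abbbbbbbbbabab
   9 |  26 | b
  10 |   8 | baaababbbbbbbbbabab
  11 |  24 | bab
  12 |   6 | babaaababbbbbbbbbabab
  13 |  22 | babab
  14 |   1 | bababbabaaababbbbbbbbbabab
  15 |   3 | babbabaaababbbbbbbbbabab
  16 |  12 | babbbbbbbbbabab
  17 |   5 | bbabaaababbbbbbbbbabab
  18 |  21 | bbabab
  19 |   0 | bbababbabaaababbbbbbbbbabab
  20 |  20 | bbbabab
  21 |  19 | bbbbabab
  22 |  18 | bbbbbabab
  23 |  17 | bbbbbbabab
  24 |  16 | bbbbbbbabab
  25 |  15 | bbbbbbbbabab
  26 |  14 | bbbbbbbbbabab

SA = [9, 10, 25, 7, 23, 2, 11, 4, 13, 26, 8, 24, 6, 22, 1, 3, 12, 5, 21, 0, 20, 19, 18, 17, 16, 15, 14]
i: (SA[i-1],SA[i]) lcp shared
  1: (9,10) 2 'aa'
  2: (10,25) 1 'a'
  3: (25,7) 2 'ab'
  4: (7,23) 3 'aba'
  5: (23,2) 4 'abab'
  6: (2,11) 5 'ababb'
  7: (11,4) 2 'ab'
  8: (4,13) 3 'abb'
  9: (13,26) 0 ''
  10: (26,8) 1 'b'
  11: (8,24) 2 'ba'
  12: (24,6) 3 'bab'
  13: (6,22) 4 'baba'
  14: (22,1) 5 'babab'
  15: (1,3) 3 'bab'
  16: (3,12) 4 'babb'
  17: (12,5) 1 'b'
  18: (5,21) 5 'bbaba'
  19: (21,0) 6 'bbabab'
  20: (0,20) 2 'bb'
  21: (20,19) 3 'bbb'
  22: (19,18) 4 'bbbb'
  23: (18,17) 5 'bbbbb'
  24: (17,16) 6 'bbbbbb'
  25: (16,15) 7 'bbbbbbb'
  26: (15,14) 8 'bbbbbbbb'

[0, 2, 1, 2, 3, 4, 5, 2, 3, 0, 1, 2, 3, 4, 5, 3, 4, 1, 5, 6, 2, 3, 4, 5, 6, 7, 8]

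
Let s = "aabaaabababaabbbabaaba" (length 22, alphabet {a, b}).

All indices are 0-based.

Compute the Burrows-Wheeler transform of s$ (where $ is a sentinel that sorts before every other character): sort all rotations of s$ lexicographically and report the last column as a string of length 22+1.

abbb$abaabbbaaaaaabaaba

rank  rotation                 last
    0  $aabaaabababaabbbabaaba  a
    1  a$aabaaabababaabbbabaab  b
    2  aaabababaabbbabaaba$aab  b
    3  aaba$aabaaabababaabbbab  b
    4  aabaaabababaabbbabaaba$  $
    5  aabababaabbbabaaba$aaba  a
    6  aabbbabaaba$aabaaababab  b
    7  aba$aabaaabababaabbbaba  a
    8  abaaabababaabbbabaaba$a  a
    9  abaaba$aabaaabababaabbb  b
   10  abaabbbabaaba$aabaaabab  b
   11  ababaabbbabaaba$aabaaab  b
   12  abababaabbbabaaba$aabaa  a
   13  abbbabaaba$aabaaabababa  a
   14  ba$aabaaabababaabbbabaa  a
   15  baaabababaabbbabaaba$aa  a
   16  baaba$aabaaabababaabbba  a
   17  baabbbabaaba$aabaaababa  a
   18  babaaba$aabaaabababaabb  b
   19  babaabbbabaaba$aabaaaba  a
   20  bababaabbbabaaba$aabaaa  a
   21  bbabaaba$aabaaabababaab  b
   22  bbbabaaba$aabaaabababaa  a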